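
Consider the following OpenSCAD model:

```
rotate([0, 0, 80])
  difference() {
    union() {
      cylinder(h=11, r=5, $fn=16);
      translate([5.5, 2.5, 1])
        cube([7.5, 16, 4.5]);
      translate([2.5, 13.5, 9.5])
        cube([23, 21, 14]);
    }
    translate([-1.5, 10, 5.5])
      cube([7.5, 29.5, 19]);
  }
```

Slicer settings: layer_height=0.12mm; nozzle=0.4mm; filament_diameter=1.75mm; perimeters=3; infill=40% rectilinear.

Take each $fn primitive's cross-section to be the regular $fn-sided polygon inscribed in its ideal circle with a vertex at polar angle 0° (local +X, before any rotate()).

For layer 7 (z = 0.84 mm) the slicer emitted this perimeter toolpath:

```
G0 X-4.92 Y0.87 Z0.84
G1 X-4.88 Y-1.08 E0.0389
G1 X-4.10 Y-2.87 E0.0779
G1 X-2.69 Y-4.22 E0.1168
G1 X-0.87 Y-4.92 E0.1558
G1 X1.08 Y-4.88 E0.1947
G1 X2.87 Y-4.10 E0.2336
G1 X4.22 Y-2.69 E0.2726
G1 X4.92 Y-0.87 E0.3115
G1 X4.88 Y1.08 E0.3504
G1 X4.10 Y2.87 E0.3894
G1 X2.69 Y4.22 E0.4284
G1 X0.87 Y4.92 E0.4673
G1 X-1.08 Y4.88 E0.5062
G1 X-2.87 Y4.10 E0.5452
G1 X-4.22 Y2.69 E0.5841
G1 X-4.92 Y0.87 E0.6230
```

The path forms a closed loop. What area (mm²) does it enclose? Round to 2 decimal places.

76.56 mm²

Apply the shoelace formula to the sequence of (X, Y) vertices; enclosed area = 76.56 mm².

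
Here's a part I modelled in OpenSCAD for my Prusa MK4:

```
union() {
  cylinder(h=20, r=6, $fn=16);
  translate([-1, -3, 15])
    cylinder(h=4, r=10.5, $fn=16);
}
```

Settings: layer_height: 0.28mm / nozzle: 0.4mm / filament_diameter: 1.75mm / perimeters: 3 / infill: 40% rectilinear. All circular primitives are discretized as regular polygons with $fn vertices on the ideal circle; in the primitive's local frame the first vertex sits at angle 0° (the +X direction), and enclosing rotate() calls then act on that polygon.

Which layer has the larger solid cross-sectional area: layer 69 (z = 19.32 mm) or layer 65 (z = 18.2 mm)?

layer 65 (z = 18.2 mm)

Layer 69 (z = 19.32): the r=6 cylinder gives a regular 16-gon of circumradius 6 (constant along its height) (area = (16/2)·6.000²·sin(360°/16) = 110.21 mm²); the cylinder at (-1, -3) does not reach this height (z outside [15, 19]); Combining (union): only the r=6 cylinder is present, so the union is just that shape — area = 110.21 mm². So its area = 110.21 mm². Layer 65 (z = 18.2): the cylinder: section is a regular 16-gon, circumradius r=6 (area = (16/2)·6.000²·sin(360°/16) = 110.21 mm²); the r=10.5 cylinder at (-1, -3) gives a regular 16-gon of circumradius 10.5 (constant along its height) (area = (16/2)·10.500²·sin(360°/16) = 337.53 mm²); Combining (union): the r=6 cylinder lies entirely inside the r=10.5 cylinder at (-1, -3), so the union is just the r=10.5 cylinder at (-1, -3) — area = 337.53 mm². So its area = 337.53 mm². Layer 65 is larger (337.53 vs 110.21 mm²).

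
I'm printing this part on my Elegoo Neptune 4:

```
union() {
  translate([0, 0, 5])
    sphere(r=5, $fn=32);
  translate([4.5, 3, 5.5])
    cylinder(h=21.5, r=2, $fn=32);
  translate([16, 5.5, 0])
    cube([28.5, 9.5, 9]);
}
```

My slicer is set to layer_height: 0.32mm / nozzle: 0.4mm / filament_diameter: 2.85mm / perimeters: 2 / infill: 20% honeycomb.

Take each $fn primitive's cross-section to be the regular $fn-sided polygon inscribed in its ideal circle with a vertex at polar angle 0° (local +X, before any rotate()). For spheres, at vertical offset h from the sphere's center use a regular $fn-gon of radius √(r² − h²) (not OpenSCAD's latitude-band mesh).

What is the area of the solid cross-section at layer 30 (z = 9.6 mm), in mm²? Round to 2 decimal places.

At z = 9.6 mm: the sphere: section is a regular 32-gon, circumradius = √(r²−h²) = √(5²−4.6²) = 1.960 (area = (32/2)·1.960²·sin(360°/32) = 11.99 mm²); the r=2 cylinder at (4.5, 3) contributes a regular 32-gon of circumradius 2 (area = (32/2)·2.000²·sin(360°/32) = 12.49 mm²); the cube at (16, 5.5) is absent (z outside [0, 9]); Merging all regions: the 2 present regions are separate (no shared area or edge), so areas and boundary lengths simply add and each stays a separate island — area = 24.47 mm². Overall, the cross-section has 2 separate islands. Net area = 24.47 mm².

24.47 mm²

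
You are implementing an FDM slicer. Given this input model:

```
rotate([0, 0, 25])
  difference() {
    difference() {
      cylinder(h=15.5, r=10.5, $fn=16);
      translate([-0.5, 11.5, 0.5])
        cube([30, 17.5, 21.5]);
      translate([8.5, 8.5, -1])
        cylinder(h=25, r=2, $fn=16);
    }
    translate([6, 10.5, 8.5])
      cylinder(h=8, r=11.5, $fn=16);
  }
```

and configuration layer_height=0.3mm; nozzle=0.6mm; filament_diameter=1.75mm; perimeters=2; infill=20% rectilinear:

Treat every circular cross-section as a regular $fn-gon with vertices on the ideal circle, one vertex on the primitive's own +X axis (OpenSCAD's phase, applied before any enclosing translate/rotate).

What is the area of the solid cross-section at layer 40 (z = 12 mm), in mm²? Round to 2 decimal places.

215.68 mm²

At z = 12 mm: the cylinder: section is a regular 16-gon, circumradius r=10.5 (area = (16/2)·10.500²·sin(360°/16) = 337.53 mm²); the 30×17.5 cube at (-0.5, 11.5) contributes its full rectangle (area 525.00 mm²); the r=2 cylinder at (8.5, 8.5) gives a regular 16-gon of circumradius 2 (constant along its height) (area = (16/2)·2.000²·sin(360°/16) = 12.25 mm²); Subtracting the remaining from the first: starting from the r=10.5 cylinder (337.53 mm²), the 30×17.5 cube at (-0.5, 11.5) misses the remaining region (no effect); the r=2 cylinder at (8.5, 8.5) partially overlaps it — only the 0.54 mm² overlap (of its 12.25 mm²) is removed, clipping the outline — area = 336.99 mm²; the cylinder at (6, 10.5): section is a regular 16-gon, circumradius r=11.5 (area = (16/2)·11.500²·sin(360°/16) = 404.88 mm²); After the difference (first − rest): starting from that combined region (336.99 mm²), the r=11.5 cylinder at (6, 10.5) partially overlaps it — only the 121.31 mm² overlap (of its 404.88 mm²) is removed, clipping the outline — area = 215.68 mm²; (whole slice rotated 25° about Z — lengths, areas and connectivity unchanged). Overall, the cross-section is a single solid region. Net area = 215.68 mm².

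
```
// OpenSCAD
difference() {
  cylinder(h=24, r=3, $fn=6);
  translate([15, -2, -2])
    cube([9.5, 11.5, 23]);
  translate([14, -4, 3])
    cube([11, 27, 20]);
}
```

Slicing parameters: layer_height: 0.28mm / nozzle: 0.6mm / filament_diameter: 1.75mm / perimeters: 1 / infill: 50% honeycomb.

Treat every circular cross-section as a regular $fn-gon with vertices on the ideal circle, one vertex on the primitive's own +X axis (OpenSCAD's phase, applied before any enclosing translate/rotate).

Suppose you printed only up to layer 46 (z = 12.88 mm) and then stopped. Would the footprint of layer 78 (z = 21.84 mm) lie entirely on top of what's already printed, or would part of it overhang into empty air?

entirely on top

Compare the two slices. At z = 12.88: the r=3 cylinder gives a regular 6-gon of circumradius 3 (constant along its height) (area = (6/2)·3.000²·sin(360°/6) = 23.38 mm²); the cube at (15, -2) (footprint 9.5×11.5) is included at this height (area 109.25 mm²); the cube at (14, -4) is present — its section is the full 11×27 rectangle (area 297.00 mm²); After the difference (first − rest): starting from the r=3 cylinder (23.38 mm²), the 9.5×11.5 cube at (15, -2) misses the remaining region (no effect); the 11×27 cube at (14, -4) misses the remaining region (no effect) — area = 23.38 mm². At z = 21.84: the cylinder: section is a regular 6-gon, circumradius r=3 (area = (6/2)·3.000²·sin(360°/6) = 23.38 mm²); the cube at (15, -2) is not intersected at this z (z outside [-2, 21]); the cube at (14, -4) is present — its section is the full 11×27 rectangle (area 297.00 mm²); After the difference (first − rest): starting from the r=3 cylinder (23.38 mm²), the 11×27 cube at (14, -4) misses the remaining region (no effect) — area = 23.38 mm². Checking containment: the cross-section at z = 21.84 is a subset of the cross-section at z = 12.88.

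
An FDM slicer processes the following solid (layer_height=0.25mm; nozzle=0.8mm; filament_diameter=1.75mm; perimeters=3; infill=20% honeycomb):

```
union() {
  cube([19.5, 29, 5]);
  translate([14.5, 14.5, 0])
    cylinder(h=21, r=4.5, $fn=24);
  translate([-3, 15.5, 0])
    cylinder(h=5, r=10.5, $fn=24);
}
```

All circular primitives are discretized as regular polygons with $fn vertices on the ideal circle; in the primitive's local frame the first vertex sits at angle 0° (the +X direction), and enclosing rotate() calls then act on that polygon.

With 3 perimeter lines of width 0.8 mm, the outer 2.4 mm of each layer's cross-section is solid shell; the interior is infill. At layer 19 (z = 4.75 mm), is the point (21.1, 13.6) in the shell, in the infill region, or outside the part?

At z = 4.75 mm: the cube is present — its section is the full 19.5×29 rectangle; the cylinder at (14.5, 14.5): section is a regular 24-gon, circumradius r=4.5; the r=10.5 cylinder at (-3, 15.5) contributes a regular 24-gon of circumradius 10.5; Taking the union: the regions partially overlap (shared area 172.31 mm²), so overlapping operands fuse into one piece — 1 connected region. Overall, the cross-section is a single solid region. The nearest boundary edge runs (19.50, 29.00)→(19.50, 0.00); distance from the point to it = 1.60 mm. The point is not inside any of the regions above, so it lies outside the cross-section (1.60 mm from the nearest boundary).

outside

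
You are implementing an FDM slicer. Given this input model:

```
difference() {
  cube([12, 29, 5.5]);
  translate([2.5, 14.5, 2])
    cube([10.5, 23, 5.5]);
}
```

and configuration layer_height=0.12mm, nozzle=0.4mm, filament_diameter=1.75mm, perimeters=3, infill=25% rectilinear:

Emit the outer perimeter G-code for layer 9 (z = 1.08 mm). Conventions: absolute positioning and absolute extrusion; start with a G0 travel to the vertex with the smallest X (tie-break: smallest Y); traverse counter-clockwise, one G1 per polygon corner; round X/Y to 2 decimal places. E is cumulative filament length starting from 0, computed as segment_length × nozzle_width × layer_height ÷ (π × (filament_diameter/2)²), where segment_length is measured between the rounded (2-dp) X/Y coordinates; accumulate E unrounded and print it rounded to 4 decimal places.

G0 X0.00 Y0.00 Z1.08
G1 X12.00 Y0.00 E0.2395
G1 X12.00 Y29.00 E0.8182
G1 X0.00 Y29.00 E1.0577
G1 X0.00 Y0.00 E1.6364

At z = 1.08 mm: the cube (footprint 12×29) is included at this height; the cube at (2.5, 14.5) is absent (z outside [2, 7.5]); Subtracting the remaining from the first: none of the subtracted shapes is present at this height, so the 12×29 cube is unchanged — 1 connected region. The outline is a single polygon with 4 vertices. Extrusion per mm of travel: 0.4 × 0.12 / (π × 0.875²) = 0.019956. Accumulating E over each segment gives final E = 1.6364.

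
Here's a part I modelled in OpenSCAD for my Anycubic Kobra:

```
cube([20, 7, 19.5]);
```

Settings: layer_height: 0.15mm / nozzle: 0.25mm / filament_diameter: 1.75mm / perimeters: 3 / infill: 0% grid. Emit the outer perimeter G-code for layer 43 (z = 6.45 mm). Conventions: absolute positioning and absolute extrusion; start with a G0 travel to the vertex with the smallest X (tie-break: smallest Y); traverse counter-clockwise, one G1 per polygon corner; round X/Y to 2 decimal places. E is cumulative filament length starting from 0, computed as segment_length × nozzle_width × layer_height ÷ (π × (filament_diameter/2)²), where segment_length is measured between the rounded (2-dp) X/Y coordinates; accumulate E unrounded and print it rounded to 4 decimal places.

G0 X0.00 Y0.00 Z6.45
G1 X20.00 Y0.00 E0.3118
G1 X20.00 Y7.00 E0.4209
G1 X0.00 Y7.00 E0.7328
G1 X0.00 Y0.00 E0.8419

At z = 6.45 mm: the 20×7 cube contributes its full rectangle. The outline is a single polygon with 4 vertices. Extrusion per mm of travel: 0.25 × 0.15 / (π × 0.875²) = 0.015591. Accumulating E over each segment gives final E = 0.8419.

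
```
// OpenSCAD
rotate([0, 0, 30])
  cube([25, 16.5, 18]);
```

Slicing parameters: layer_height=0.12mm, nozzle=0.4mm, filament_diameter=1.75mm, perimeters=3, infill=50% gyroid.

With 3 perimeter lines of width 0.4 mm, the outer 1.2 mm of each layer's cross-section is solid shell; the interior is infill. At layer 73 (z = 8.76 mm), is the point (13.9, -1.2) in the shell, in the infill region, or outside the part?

outside

At z = 8.76 mm: the 25×16.5 cube contributes its full rectangle; (rotated 30° about Z; rotation is an isometry so areas/perimeters/island counts are preserved). Overall, the cross-section is a single solid region. Undo the 30° rotation: the query point maps to (11.438, -7.989) in the un-rotated model frame. The nearest boundary edge runs (0.00, 0.00)→(25.00, 0.00); distance from the point to it = 7.99 mm. The point is not inside any of the regions above, so it lies outside the cross-section (7.99 mm from the nearest boundary).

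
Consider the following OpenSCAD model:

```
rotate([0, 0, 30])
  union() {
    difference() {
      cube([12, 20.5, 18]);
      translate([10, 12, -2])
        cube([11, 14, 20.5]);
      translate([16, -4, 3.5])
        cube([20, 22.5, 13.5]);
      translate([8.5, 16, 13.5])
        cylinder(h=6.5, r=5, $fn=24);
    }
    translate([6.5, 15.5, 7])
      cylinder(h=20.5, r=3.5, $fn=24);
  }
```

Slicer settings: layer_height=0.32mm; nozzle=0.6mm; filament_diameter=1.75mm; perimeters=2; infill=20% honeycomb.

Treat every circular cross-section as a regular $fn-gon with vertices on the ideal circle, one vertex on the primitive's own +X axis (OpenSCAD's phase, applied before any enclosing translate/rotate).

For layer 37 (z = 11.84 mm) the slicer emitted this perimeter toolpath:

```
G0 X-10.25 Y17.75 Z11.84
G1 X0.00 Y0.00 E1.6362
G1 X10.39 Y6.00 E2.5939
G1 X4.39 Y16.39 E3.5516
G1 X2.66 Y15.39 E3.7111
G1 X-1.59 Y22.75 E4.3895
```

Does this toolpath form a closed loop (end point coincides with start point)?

no

Start point (G0): (-10.25, 17.75). End point (last G1): the path does not return to the start — open.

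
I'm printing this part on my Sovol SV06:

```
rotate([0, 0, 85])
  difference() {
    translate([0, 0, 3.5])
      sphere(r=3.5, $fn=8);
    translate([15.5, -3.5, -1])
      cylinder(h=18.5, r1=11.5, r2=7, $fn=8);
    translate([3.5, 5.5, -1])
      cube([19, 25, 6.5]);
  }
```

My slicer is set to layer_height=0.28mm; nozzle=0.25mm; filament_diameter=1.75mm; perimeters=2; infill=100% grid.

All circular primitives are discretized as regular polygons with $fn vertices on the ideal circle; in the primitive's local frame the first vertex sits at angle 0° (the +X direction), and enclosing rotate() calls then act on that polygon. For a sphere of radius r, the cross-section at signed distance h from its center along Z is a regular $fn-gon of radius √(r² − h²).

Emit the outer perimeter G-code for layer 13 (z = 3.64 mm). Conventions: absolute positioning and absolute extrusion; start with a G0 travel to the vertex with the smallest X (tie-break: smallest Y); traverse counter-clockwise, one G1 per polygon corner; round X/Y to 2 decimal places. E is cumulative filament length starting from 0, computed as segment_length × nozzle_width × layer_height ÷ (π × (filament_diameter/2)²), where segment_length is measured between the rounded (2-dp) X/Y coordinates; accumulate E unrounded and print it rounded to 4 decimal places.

G0 X-3.48 Y0.30 Z3.64
G1 X-2.68 Y-2.25 E0.0778
G1 X-0.30 Y-3.48 E0.1557
G1 X2.25 Y-2.68 E0.2335
G1 X3.48 Y-0.30 E0.3115
G1 X2.68 Y2.25 E0.3893
G1 X0.30 Y3.48 E0.4672
G1 X-2.25 Y2.68 E0.5450
G1 X-3.48 Y0.30 E0.6230

At z = 3.64 mm: the r=3.5 sphere contributes a regular 8-gon of circumradius √(3.5²−0.14²) = 3.497; the cone at (15.5, -3.5) (r1=11.5→r2=7) has section circumradius 10.371 here — a regular 8-gon; the cube at (3.5, 5.5) is present — its section is the full 19×25 rectangle; After the difference (first − rest): starting from the r=3.5 sphere, the cone at (15.5, -3.5) misses the remaining region (no effect); the 19×25 cube at (3.5, 5.5) misses the remaining region (no effect) — 1 connected region; (rotated 85° about Z; rotation is an isometry so areas/perimeters/island counts are preserved). The outline is a single polygon with 8 vertices. Extrusion per mm of travel: 0.25 × 0.28 / (π × 0.875²) = 0.029103. Accumulating E over each segment gives final E = 0.6230.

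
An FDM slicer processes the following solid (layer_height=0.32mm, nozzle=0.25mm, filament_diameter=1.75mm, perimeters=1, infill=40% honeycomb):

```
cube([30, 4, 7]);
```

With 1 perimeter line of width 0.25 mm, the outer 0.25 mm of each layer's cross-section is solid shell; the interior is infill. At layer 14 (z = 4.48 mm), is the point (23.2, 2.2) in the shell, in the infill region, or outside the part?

At z = 4.48 mm: the cube (footprint 30×4) is included at this height. Overall, the cross-section is a single solid region. The nearest boundary edge runs (30.00, 4.00)→(0.00, 4.00); distance from the point to it = 1.80 mm. The point is inside the cross-section and 1.80 mm from the nearest boundary — more than the 0.25 mm shell width (1 × 0.25), so it's in the infill interior.

infill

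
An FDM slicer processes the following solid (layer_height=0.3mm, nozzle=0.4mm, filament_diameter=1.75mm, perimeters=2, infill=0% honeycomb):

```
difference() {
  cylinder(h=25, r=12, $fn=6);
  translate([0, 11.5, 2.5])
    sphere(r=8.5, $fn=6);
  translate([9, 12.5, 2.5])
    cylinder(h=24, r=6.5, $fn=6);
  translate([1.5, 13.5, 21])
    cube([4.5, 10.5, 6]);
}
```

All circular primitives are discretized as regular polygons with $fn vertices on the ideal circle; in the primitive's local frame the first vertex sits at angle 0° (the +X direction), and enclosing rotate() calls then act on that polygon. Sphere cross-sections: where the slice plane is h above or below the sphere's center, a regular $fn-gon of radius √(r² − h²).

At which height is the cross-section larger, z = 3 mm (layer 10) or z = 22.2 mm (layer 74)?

layer 74 (z = 22.2 mm)

Layer 10 (z = 3): the r=12 cylinder gives a regular 6-gon of circumradius 12 (constant along its height) (area = (6/2)·12.000²·sin(360°/6) = 374.12 mm²); the r=8.5 sphere at (0, 11.5) slices to a regular 6-gon of circumradius 8.485 (√(r²−h²) with h=0.5 from center) (area = (6/2)·8.485²·sin(360°/6) = 187.06 mm²); the r=6.5 cylinder at (9, 12.5) gives a regular 6-gon of circumradius 6.5 (constant along its height) (area = (6/2)·6.500²·sin(360°/6) = 109.77 mm²); the cube at (1.5, 13.5) does not reach this height (z outside [21, 27]); Taking the first minus the rest: starting from the r=12 cylinder (374.12 mm²), the r=8.5 sphere at (0, 11.5) partially overlaps it — only the 72.49 mm² overlap (of its 187.06 mm²) is removed, clipping the outline; the r=6.5 cylinder at (9, 12.5) partially overlaps it — only the 2.14 mm² overlap (of its 109.77 mm²) is removed, clipping the outline — area = 299.50 mm². So its area = 299.50 mm². Layer 74 (z = 22.2): the cylinder: section is a regular 6-gon, circumradius r=12 (area = (6/2)·12.000²·sin(360°/6) = 374.12 mm²); the sphere at (0, 11.5) is absent (|z−center|=19.700 > r=8.5); the r=6.5 cylinder at (9, 12.5) contributes a regular 6-gon of circumradius 6.5 (area = (6/2)·6.500²·sin(360°/6) = 109.77 mm²); the 4.5×10.5 cube at (1.5, 13.5) contributes its full rectangle (area 47.25 mm²); Taking the first minus the rest: starting from the r=12 cylinder (374.12 mm²), the r=6.5 cylinder at (9, 12.5) partially overlaps it — only the 8.04 mm² overlap (of its 109.77 mm²) is removed, clipping the outline; the 4.5×10.5 cube at (1.5, 13.5) misses the remaining region (no effect) — area = 366.08 mm². So its area = 366.08 mm². Layer 74 is larger (366.08 vs 299.50 mm²).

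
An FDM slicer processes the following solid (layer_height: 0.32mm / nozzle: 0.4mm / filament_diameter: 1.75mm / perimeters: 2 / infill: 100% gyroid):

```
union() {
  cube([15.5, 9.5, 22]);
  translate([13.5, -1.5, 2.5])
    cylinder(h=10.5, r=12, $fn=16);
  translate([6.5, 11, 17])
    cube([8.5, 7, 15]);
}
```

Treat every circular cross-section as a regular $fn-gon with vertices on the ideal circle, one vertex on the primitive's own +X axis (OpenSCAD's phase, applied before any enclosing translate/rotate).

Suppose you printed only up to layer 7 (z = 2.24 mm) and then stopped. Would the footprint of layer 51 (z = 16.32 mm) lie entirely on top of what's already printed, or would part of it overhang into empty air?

Compare the two slices. At z = 2.24: the cube (footprint 15.5×9.5) is included at this height (area 147.25 mm²); the cylinder at (13.5, -1.5) does not reach this height (z outside [2.5, 13]); the cube at (6.5, 11) does not reach this height (z outside [17, 32]); Combining (union): only the 15.5×9.5 cube is present, so the union is just that shape — area = 147.25 mm². At z = 16.32: the 15.5×9.5 cube contributes its full rectangle (area 147.25 mm²); the cylinder at (13.5, -1.5) does not reach this height (z outside [2.5, 13]); the cube at (6.5, 11) is not intersected at this z (z outside [17, 32]); Merging all regions: only the 15.5×9.5 cube is present, so the union is just that shape — area = 147.25 mm². Checking containment: the cross-section at z = 16.32 is a subset of the cross-section at z = 2.24.

entirely on top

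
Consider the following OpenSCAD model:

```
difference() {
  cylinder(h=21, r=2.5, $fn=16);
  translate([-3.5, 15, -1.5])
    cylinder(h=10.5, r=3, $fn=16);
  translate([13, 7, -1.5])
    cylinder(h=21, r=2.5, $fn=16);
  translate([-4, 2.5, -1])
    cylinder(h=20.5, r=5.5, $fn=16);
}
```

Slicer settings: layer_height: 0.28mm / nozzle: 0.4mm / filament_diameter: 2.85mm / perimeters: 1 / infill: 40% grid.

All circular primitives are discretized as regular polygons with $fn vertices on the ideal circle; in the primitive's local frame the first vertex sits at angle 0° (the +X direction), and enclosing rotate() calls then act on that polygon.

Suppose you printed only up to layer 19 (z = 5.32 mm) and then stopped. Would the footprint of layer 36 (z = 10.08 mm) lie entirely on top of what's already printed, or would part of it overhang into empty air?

entirely on top

Compare the two slices. At z = 5.32: the r=2.5 cylinder gives a regular 16-gon of circumradius 2.5 (constant along its height) (area = (16/2)·2.500²·sin(360°/16) = 19.13 mm²); the cylinder at (-3.5, 15): section is a regular 16-gon, circumradius r=3 (area = (16/2)·3.000²·sin(360°/16) = 27.55 mm²); the cylinder at (13, 7): section is a regular 16-gon, circumradius r=2.5 (area = (16/2)·2.500²·sin(360°/16) = 19.13 mm²); the r=5.5 cylinder at (-4, 2.5) contributes a regular 16-gon of circumradius 5.5 (area = (16/2)·5.500²·sin(360°/16) = 92.61 mm²); Taking the first minus the rest: starting from the r=2.5 cylinder (19.13 mm²), the r=3 cylinder at (-3.5, 15) misses the remaining region (no effect); the r=2.5 cylinder at (13, 7) misses the remaining region (no effect); the r=5.5 cylinder at (-4, 2.5) partially overlaps it — only the 12.10 mm² overlap (of its 92.61 mm²) is removed, clipping the outline — area = 7.03 mm². At z = 10.08: the r=2.5 cylinder gives a regular 16-gon of circumradius 2.5 (constant along its height) (area = (16/2)·2.500²·sin(360°/16) = 19.13 mm²); the cylinder at (-3.5, 15) does not reach this height (z outside [-1.5, 9]); the cylinder at (13, 7): section is a regular 16-gon, circumradius r=2.5 (area = (16/2)·2.500²·sin(360°/16) = 19.13 mm²); the r=5.5 cylinder at (-4, 2.5) gives a regular 16-gon of circumradius 5.5 (constant along its height) (area = (16/2)·5.500²·sin(360°/16) = 92.61 mm²); Taking the first minus the rest: starting from the r=2.5 cylinder (19.13 mm²), the r=2.5 cylinder at (13, 7) misses the remaining region (no effect); the r=5.5 cylinder at (-4, 2.5) partially overlaps it — only the 12.10 mm² overlap (of its 92.61 mm²) is removed, clipping the outline — area = 7.03 mm². Checking containment: the cross-section at z = 10.08 is a subset of the cross-section at z = 5.32.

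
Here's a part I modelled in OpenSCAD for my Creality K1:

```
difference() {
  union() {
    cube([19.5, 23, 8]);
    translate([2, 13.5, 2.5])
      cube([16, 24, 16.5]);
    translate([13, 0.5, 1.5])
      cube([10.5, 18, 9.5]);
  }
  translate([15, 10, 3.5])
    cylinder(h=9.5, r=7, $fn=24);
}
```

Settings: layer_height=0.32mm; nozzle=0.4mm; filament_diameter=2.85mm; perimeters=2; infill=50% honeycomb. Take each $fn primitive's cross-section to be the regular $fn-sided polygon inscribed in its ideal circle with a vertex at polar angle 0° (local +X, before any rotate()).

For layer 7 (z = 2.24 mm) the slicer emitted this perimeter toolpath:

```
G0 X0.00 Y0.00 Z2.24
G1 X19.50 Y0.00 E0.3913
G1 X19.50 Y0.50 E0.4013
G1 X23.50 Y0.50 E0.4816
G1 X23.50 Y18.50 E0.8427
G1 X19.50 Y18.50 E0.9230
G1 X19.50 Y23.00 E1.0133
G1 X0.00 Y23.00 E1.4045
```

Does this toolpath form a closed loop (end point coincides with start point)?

no

Start point (G0): (0.00, 0.00). End point (last G1): the path does not return to the start — open.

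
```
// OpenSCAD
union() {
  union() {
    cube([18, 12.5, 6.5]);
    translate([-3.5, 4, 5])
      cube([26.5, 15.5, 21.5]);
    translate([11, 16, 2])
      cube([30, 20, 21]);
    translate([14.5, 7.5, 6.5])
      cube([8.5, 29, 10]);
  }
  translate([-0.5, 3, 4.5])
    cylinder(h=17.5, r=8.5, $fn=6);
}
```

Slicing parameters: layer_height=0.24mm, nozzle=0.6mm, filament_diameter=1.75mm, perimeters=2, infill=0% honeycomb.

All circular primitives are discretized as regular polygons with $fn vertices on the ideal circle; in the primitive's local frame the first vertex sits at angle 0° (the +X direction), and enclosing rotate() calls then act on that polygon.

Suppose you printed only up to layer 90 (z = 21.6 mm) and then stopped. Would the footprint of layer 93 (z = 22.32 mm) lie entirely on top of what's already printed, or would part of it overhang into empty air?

Compare the two slices. At z = 21.6: the cube is not intersected at this z (z outside [0, 6.5]); the cube at (-3.5, 4) is present — its section is the full 26.5×15.5 rectangle (area 410.75 mm²); the cube at (11, 16) is present — its section is the full 30×20 rectangle (area 600.00 mm²); the cube at (14.5, 7.5) does not reach this height (z outside [6.5, 16.5]); Merging all regions: the regions partially overlap — summed areas 1010.75 mm² minus the doubly-counted overlap 42.00 mm² gives 968.75 mm² — area = 968.75 mm²; the r=8.5 cylinder at (-0.5, 3) gives a regular 6-gon of circumradius 8.5 (constant along its height) (area = (6/2)·8.500²·sin(360°/6) = 187.71 mm²); Merging all regions: the regions partially overlap — summed areas 1156.46 mm² minus the doubly-counted overlap 57.80 mm² gives 1098.66 mm² — area = 1098.66 mm². At z = 22.32: the cube is absent (z outside [0, 6.5]); the cube at (-3.5, 4) (footprint 26.5×15.5) is included at this height (area 410.75 mm²); the cube at (11, 16) is present — its section is the full 30×20 rectangle (area 600.00 mm²); the cube at (14.5, 7.5) is not intersected at this z (z outside [6.5, 16.5]); Merging all regions: the regions partially overlap — summed areas 1010.75 mm² minus the doubly-counted overlap 42.00 mm² gives 968.75 mm² — area = 968.75 mm²; the cylinder at (-0.5, 3) is absent (z outside [4.5, 22]); Merging all regions: only the result so far is present, so the union is just that shape — area = 968.75 mm². Checking containment: the cross-section at z = 22.32 is a subset of the cross-section at z = 21.6.

entirely on top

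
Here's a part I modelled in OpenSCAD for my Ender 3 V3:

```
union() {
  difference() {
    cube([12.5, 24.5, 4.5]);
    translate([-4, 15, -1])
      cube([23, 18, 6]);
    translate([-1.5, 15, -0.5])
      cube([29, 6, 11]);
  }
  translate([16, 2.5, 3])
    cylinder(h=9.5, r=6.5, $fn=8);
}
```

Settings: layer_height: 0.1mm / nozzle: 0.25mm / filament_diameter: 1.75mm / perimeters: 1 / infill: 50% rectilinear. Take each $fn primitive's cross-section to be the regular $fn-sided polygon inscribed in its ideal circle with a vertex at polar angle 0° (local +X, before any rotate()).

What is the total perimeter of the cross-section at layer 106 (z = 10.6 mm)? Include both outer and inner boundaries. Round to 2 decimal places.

At z = 10.6 mm: the cube is absent (z outside [0, 4.5]); the cube at (-4, 15) is not intersected at this z (z outside [-1, 5]); the cube at (-1.5, 15) is absent (z outside [-0.5, 10.5]); Taking the first minus the rest: the first operand is absent here, so nothing remains; the cylinder at (16, 2.5): section is a regular 8-gon, circumradius r=6.5 (perimeter = 2·8·6.500·sin(180°/8) = 39.80 mm); Taking the union: only the r=6.5 cylinder at (16, 2.5) is present, so the union is just that shape — boundary = 39.80 mm. Overall, the cross-section is a single solid region. Total boundary length (outer) = 39.80 mm.

39.80 mm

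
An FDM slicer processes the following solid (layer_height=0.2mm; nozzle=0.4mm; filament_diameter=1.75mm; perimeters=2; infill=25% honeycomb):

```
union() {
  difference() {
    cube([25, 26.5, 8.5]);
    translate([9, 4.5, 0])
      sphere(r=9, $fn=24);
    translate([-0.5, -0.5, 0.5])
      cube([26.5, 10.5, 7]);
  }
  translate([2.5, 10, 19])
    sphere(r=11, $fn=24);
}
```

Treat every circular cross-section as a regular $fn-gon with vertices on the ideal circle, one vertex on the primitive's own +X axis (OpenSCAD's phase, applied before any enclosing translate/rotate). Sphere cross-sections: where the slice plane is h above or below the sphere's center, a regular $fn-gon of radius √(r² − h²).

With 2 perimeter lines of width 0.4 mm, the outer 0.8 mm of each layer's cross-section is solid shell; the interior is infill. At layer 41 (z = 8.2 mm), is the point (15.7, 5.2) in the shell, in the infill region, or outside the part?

At z = 8.2 mm: the cube (footprint 25×26.5) is included at this height; the r=9 sphere at (9, 4.5) slices to a regular 24-gon of circumradius 3.709 (√(r²−h²) with h=8.2 from center); the cube at (-0.5, -0.5) does not reach this height (z outside [0.5, 7.5]); Taking the first minus the rest: starting from the 25×26.5 cube, the r=9 sphere at (9, 4.5) lies wholly inside it (removes its full 42.74 mm² and its 23.24 mm outline becomes a hole wall) — 1 connected region with 1 hole; the sphere at (2.5, 10): section is a regular 24-gon, circumradius = √(r²−h²) = √(11²−10.8²) = 2.088; Combining (union): the r=11 sphere at (2.5, 10) lies entirely inside that combined region, so the union is just that combined region — 1 connected region with 1 hole. Overall, the cross-section is one region with 1 hole. The nearest boundary edge runs (12.71, 4.50)→(12.58, 5.46); distance from the point to it = 3.06 mm. The point is inside the cross-section and 3.06 mm from the nearest boundary — more than the 0.8 mm shell width (2 × 0.4), so it's in the infill interior.

infill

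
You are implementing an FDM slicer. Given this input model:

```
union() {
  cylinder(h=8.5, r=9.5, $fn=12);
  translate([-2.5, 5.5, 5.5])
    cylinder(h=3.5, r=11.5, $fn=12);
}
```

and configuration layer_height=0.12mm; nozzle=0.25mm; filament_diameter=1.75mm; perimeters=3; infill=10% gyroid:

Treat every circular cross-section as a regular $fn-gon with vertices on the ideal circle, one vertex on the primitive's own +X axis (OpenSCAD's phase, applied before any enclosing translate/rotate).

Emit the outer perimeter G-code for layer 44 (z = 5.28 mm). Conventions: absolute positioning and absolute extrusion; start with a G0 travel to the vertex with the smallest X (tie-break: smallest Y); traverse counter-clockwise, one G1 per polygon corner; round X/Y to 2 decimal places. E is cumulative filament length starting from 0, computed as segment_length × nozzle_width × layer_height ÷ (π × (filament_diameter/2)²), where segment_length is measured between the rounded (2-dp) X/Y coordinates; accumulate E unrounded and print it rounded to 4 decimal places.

G0 X-9.50 Y0.00 Z5.28
G1 X-8.23 Y-4.75 E0.0613
G1 X-4.75 Y-8.23 E0.1227
G1 X0.00 Y-9.50 E0.1840
G1 X4.75 Y-8.23 E0.2454
G1 X8.23 Y-4.75 E0.3067
G1 X9.50 Y0.00 E0.3681
G1 X8.23 Y4.75 E0.4294
G1 X4.75 Y8.23 E0.4908
G1 X0.00 Y9.50 E0.5521
G1 X-4.75 Y8.23 E0.6134
G1 X-8.23 Y4.75 E0.6748
G1 X-9.50 Y0.00 E0.7361

At z = 5.28 mm: the r=9.5 cylinder contributes a regular 12-gon of circumradius 9.5; the cylinder at (-2.5, 5.5) is absent (z outside [5.5, 9]); Taking the union: only the r=9.5 cylinder is present, so the union is just that shape — 1 connected region. The outline is a single polygon with 12 vertices. Extrusion per mm of travel: 0.25 × 0.12 / (π × 0.875²) = 0.012473. Accumulating E over each segment gives final E = 0.7361.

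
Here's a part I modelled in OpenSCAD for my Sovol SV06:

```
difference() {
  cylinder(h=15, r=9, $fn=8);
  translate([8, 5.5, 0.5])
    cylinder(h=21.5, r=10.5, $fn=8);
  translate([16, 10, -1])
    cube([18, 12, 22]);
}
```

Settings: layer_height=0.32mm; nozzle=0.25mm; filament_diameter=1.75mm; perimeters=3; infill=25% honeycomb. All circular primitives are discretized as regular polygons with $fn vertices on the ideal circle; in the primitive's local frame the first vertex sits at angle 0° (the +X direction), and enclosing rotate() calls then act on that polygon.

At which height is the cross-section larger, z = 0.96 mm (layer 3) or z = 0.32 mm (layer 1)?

layer 1 (z = 0.32 mm)

Layer 3 (z = 0.96): the r=9 cylinder contributes a regular 8-gon of circumradius 9 (area = (8/2)·9.000²·sin(360°/8) = 229.10 mm²); the r=10.5 cylinder at (8, 5.5) gives a regular 8-gon of circumradius 10.5 (constant along its height) (area = (8/2)·10.500²·sin(360°/8) = 311.83 mm²); the 18×12 cube at (16, 10) contributes its full rectangle (area 216.00 mm²); Taking the first minus the rest: starting from the r=9 cylinder (229.10 mm²), the r=10.5 cylinder at (8, 5.5) partially overlaps it — only the 97.20 mm² overlap (of its 311.83 mm²) is removed, clipping the outline; the 18×12 cube at (16, 10) misses the remaining region (no effect) — area = 131.91 mm². So its area = 131.91 mm². Layer 1 (z = 0.32): the cylinder: section is a regular 8-gon, circumradius r=9 (area = (8/2)·9.000²·sin(360°/8) = 229.10 mm²); the cylinder at (8, 5.5) is absent (z outside [0.5, 22]); the 18×12 cube at (16, 10) contributes its full rectangle (area 216.00 mm²); Subtracting the remaining from the first: starting from the r=9 cylinder (229.10 mm²), the 18×12 cube at (16, 10) misses the remaining region (no effect) — area = 229.10 mm². So its area = 229.10 mm². Layer 1 is larger (229.10 vs 131.91 mm²).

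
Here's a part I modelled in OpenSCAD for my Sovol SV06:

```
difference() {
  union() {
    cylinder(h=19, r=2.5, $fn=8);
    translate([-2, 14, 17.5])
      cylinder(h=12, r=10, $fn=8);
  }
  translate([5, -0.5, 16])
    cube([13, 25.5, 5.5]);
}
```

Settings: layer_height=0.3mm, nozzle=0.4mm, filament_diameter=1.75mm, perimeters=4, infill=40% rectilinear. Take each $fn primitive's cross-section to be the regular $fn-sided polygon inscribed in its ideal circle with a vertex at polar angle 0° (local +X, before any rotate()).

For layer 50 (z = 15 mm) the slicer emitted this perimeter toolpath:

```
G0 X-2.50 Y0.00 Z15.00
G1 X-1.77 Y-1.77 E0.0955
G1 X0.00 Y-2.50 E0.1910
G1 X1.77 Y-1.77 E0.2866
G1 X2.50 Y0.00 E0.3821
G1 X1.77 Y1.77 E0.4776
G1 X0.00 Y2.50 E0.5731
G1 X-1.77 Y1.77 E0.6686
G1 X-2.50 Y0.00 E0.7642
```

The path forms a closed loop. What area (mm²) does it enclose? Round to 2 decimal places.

Apply the shoelace formula to the sequence of (X, Y) vertices; enclosed area = 17.70 mm².

17.70 mm²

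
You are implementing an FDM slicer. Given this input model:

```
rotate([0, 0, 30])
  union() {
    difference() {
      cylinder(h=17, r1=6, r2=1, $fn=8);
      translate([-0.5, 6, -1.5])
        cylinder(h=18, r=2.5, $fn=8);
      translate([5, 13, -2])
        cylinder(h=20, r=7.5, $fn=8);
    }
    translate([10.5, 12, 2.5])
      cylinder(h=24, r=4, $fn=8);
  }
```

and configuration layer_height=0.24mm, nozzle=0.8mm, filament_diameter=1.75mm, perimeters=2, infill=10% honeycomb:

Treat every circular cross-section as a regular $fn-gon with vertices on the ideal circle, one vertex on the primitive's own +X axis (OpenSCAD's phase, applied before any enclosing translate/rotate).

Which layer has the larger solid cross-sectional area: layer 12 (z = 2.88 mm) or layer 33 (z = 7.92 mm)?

layer 12 (z = 2.88 mm)

Layer 12 (z = 2.88): the cone contributes a regular 8-gon of circumradius 5.153 (interpolated between r1=6 and r2=1 at t=0.169) (area = (8/2)·5.153²·sin(360°/8) = 75.10 mm²); the r=2.5 cylinder at (-0.5, 6) contributes a regular 8-gon of circumradius 2.5 (area = (8/2)·2.500²·sin(360°/8) = 17.68 mm²); the r=7.5 cylinder at (5, 13) contributes a regular 8-gon of circumradius 7.5 (area = (8/2)·7.500²·sin(360°/8) = 159.10 mm²); After the difference (first − rest): starting from the cone (75.10 mm²), the r=2.5 cylinder at (-0.5, 6) partially overlaps it — only the 3.18 mm² overlap (of its 17.68 mm²) is removed, clipping the outline; the r=7.5 cylinder at (5, 13) misses the remaining region (no effect) — area = 71.92 mm²; the r=4 cylinder at (10.5, 12) contributes a regular 8-gon of circumradius 4 (area = (8/2)·4.000²·sin(360°/8) = 45.25 mm²); Merging all regions: the 2 present regions are separate (no shared area or edge), so areas and boundary lengths simply add and each stays a separate island — area = 117.18 mm²; (rotated 30° about Z; rotation is an isometry so areas/perimeters/island counts are preserved). So its area = 117.18 mm². Layer 33 (z = 7.92): the cone: at t=0.466 of its height the radius interpolates to r₁+(r₂−r₁)t = 3.671, giving a regular 8-gon of that circumradius (area = (8/2)·3.671²·sin(360°/8) = 38.11 mm²); the cylinder at (-0.5, 6): section is a regular 8-gon, circumradius r=2.5 (area = (8/2)·2.500²·sin(360°/8) = 17.68 mm²); the r=7.5 cylinder at (5, 13) contributes a regular 8-gon of circumradius 7.5 (area = (8/2)·7.500²·sin(360°/8) = 159.10 mm²); Taking the first minus the rest: starting from the cone (38.11 mm²), the r=2.5 cylinder at (-0.5, 6) misses the remaining region (no effect); the r=7.5 cylinder at (5, 13) misses the remaining region (no effect) — area = 38.11 mm²; the r=4 cylinder at (10.5, 12) gives a regular 8-gon of circumradius 4 (constant along its height) (area = (8/2)·4.000²·sin(360°/8) = 45.25 mm²); Merging all regions: the 2 present regions are separate (no shared area or edge), so areas and boundary lengths simply add and each stays a separate island — area = 83.36 mm²; (whole slice rotated 30° about Z — lengths, areas and connectivity unchanged). So its area = 83.36 mm². Layer 12 is larger (117.18 vs 83.36 mm²).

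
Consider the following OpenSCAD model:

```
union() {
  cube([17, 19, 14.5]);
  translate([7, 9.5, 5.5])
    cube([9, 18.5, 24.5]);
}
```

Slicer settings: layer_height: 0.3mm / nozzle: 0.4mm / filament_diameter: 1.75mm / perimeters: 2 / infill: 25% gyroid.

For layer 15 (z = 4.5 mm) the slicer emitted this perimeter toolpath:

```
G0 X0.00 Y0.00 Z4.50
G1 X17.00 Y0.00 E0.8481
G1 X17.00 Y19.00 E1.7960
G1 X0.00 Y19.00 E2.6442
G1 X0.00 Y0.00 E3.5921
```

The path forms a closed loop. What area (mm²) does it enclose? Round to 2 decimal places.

323.00 mm²

Apply the shoelace formula to the sequence of (X, Y) vertices; enclosed area = 323.00 mm².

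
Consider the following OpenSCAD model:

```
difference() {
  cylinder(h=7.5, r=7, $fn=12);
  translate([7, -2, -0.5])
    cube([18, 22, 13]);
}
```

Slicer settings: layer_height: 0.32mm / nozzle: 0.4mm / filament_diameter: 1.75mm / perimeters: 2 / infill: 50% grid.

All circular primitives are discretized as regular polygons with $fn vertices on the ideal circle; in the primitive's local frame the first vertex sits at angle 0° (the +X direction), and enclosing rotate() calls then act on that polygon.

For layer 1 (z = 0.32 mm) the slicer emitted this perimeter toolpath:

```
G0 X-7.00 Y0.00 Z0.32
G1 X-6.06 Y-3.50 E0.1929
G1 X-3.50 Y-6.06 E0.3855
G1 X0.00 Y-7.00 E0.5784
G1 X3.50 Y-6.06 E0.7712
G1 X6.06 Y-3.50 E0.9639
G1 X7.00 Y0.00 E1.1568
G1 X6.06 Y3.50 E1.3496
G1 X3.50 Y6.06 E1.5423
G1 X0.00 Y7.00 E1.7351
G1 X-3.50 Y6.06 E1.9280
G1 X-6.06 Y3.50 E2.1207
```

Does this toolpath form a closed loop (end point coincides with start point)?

no

Start point (G0): (-7.00, 0.00). End point (last G1): the path does not return to the start — open.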